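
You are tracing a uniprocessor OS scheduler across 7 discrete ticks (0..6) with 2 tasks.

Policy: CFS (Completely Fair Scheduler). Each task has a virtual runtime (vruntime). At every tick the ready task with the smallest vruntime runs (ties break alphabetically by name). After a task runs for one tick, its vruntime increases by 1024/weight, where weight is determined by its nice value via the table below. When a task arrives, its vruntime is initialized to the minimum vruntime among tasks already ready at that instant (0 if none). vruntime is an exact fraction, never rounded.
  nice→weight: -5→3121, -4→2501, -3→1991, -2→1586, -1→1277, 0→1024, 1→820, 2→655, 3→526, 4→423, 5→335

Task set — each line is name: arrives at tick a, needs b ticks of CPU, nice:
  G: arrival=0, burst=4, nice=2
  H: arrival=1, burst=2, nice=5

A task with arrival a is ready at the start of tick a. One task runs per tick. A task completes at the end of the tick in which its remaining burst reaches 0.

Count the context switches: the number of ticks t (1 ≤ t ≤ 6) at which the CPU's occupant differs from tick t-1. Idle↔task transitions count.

t=0: vr[G=0] → run G
t=1: vr[G=1024/655 H=1024/655] → run G
t=2: vr[G=2048/655 H=1024/655] → run H
t=3: vr[G=2048/655 H=202752/43885] → run G
t=4: vr[G=3072/655 H=202752/43885] → run H
t=5: vr[G=3072/655] → run G
t=6: (idle)

context switches = 5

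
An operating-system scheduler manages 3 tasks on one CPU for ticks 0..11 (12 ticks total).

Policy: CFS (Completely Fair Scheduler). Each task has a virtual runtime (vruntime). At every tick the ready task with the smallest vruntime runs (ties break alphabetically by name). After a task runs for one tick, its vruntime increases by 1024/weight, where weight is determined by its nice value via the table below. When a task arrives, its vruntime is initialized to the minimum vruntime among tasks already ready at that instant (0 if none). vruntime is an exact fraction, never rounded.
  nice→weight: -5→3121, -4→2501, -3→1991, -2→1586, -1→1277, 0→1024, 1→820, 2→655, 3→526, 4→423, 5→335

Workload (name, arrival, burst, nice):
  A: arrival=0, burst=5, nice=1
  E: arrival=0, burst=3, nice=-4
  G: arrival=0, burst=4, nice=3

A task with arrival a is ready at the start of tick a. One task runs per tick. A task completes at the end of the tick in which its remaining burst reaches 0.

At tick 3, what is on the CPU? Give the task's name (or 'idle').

running at tick 3 = E

t=0: vr[A=0 E=0 G=0] → run A
t=1: vr[A=256/205 E=0 G=0] → run E
t=2: vr[A=256/205 E=1024/2501 G=0] → run G
t=3: vr[A=256/205 E=1024/2501 G=512/263] → run E
t=4: vr[A=256/205 E=2048/2501 G=512/263] → run E
t=5: vr[A=256/205 G=512/263] → run A
t=6: vr[A=512/205 G=512/263] → run G
t=7: vr[A=512/205 G=1024/263] → run A
t=8: vr[A=768/205 G=1024/263] → run A
t=9: vr[A=1024/205 G=1024/263] → run G
t=10: vr[A=1024/205 G=1536/263] → run A
t=11: vr[G=1536/263] → run G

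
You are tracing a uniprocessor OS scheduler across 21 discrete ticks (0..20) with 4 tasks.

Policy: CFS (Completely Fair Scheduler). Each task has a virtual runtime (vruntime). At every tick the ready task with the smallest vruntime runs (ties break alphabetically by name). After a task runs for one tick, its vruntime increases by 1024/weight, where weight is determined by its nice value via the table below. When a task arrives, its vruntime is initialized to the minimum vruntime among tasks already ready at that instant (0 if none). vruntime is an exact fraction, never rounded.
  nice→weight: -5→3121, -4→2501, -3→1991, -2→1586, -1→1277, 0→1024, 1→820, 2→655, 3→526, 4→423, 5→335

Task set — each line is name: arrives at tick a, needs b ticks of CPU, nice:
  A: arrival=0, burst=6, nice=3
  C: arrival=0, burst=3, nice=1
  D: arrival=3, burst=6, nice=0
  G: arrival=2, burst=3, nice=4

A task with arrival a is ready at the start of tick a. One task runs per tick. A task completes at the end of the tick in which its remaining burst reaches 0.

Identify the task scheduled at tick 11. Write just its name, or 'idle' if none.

t=0: vr[A=0 C=0] → run A
t=1: vr[A=512/263 C=0] → run C
t=2: vr[A=512/263 C=256/205 G=256/205] → run C
t=3: vr[A=512/263 C=512/205 D=256/205 G=256/205] → run D
t=4: vr[A=512/263 C=512/205 D=461/205 G=256/205] → run G
t=5: vr[A=512/263 C=512/205 D=461/205 G=318208/86715] → run A
t=6: vr[A=1024/263 C=512/205 D=461/205 G=318208/86715] → run D
t=7: vr[A=1024/263 C=512/205 D=666/205 G=318208/86715] → run C
t=8: vr[A=1024/263 D=666/205 G=318208/86715] → run D
t=9: vr[A=1024/263 D=871/205 G=318208/86715] → run G
t=10: vr[A=1024/263 D=871/205 G=528128/86715] → run A
t=11: vr[A=1536/263 D=871/205 G=528128/86715] → run D
t=12: vr[A=1536/263 D=1076/205 G=528128/86715] → run D
t=13: vr[A=1536/263 D=1281/205 G=528128/86715] → run A
t=14: vr[A=2048/263 D=1281/205 G=528128/86715] → run G
t=15: vr[A=2048/263 D=1281/205] → run D
t=16: vr[A=2048/263] → run A
t=17: vr[A=2560/263] → run A
t=18: (idle)
t=19: (idle)
t=20: (idle)

running at tick 11 = D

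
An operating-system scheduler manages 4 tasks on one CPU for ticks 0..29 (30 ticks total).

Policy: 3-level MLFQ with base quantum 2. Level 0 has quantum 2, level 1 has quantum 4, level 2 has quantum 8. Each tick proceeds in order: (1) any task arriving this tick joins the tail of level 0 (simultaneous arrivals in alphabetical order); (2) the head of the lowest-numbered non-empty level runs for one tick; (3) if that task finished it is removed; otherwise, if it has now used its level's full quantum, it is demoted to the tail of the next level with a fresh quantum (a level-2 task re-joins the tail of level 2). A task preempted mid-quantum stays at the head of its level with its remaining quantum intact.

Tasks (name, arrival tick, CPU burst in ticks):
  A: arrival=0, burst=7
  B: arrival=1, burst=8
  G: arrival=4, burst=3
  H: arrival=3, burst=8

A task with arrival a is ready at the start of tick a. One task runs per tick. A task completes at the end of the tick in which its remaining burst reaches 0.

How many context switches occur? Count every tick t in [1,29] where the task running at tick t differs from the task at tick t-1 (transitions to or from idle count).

t=0: L0/L1/L2 = A/-/- → run A
t=1: L0/L1/L2 = AB/-/- → run A
t=2: L0/L1/L2 = B/A/- → run B
t=3: L0/L1/L2 = BH/A/- → run B
t=4: L0/L1/L2 = HG/AB/- → run H
t=5: L0/L1/L2 = HG/AB/- → run H
t=6: L0/L1/L2 = G/ABH/- → run G
t=7: L0/L1/L2 = G/ABH/- → run G
t=8: L0/L1/L2 = -/ABHG/- → run A
t=9: L0/L1/L2 = -/ABHG/- → run A
t=10: L0/L1/L2 = -/ABHG/- → run A
t=11: L0/L1/L2 = -/ABHG/- → run A
t=12: L0/L1/L2 = -/BHG/A → run B
t=13: L0/L1/L2 = -/BHG/A → run B
t=14: L0/L1/L2 = -/BHG/A → run B
t=15: L0/L1/L2 = -/BHG/A → run B
t=16: L0/L1/L2 = -/HG/AB → run H
t=17: L0/L1/L2 = -/HG/AB → run H
t=18: L0/L1/L2 = -/HG/AB → run H
t=19: L0/L1/L2 = -/HG/AB → run H
t=20: L0/L1/L2 = -/G/ABH → run G
t=21: L0/L1/L2 = -/-/ABH → run A
t=22: L0/L1/L2 = -/-/BH → run B
t=23: L0/L1/L2 = -/-/BH → run B
t=24: L0/L1/L2 = -/-/H → run H
t=25: L0/L1/L2 = -/-/H → run H
t=26: (idle)
t=27: (idle)
t=28: (idle)
t=29: (idle)

context switches = 11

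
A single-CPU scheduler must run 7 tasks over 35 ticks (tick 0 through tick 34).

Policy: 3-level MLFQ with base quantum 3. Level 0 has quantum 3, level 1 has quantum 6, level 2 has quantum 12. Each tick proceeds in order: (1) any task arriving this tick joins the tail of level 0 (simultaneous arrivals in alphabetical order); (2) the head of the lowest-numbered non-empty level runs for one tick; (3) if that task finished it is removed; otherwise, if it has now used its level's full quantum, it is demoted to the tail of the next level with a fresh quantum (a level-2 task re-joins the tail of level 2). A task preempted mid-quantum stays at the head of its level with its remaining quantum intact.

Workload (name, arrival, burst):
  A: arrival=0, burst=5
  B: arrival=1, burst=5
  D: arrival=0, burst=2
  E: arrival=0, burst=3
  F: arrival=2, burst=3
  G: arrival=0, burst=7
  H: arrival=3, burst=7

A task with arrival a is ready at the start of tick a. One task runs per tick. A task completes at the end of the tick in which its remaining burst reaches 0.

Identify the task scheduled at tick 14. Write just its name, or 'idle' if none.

running at tick 14 = F

t=0: L0/L1/L2 = ADEG/-/- → run A
t=1: L0/L1/L2 = ADEGB/-/- → run A
t=2: L0/L1/L2 = ADEGBF/-/- → run A
t=3: L0/L1/L2 = DEGBFH/A/- → run D
t=4: L0/L1/L2 = DEGBFH/A/- → run D
t=5: L0/L1/L2 = EGBFH/A/- → run E
t=6: L0/L1/L2 = EGBFH/A/- → run E
t=7: L0/L1/L2 = EGBFH/A/- → run E
t=8: L0/L1/L2 = GBFH/A/- → run G
t=9: L0/L1/L2 = GBFH/A/- → run G
t=10: L0/L1/L2 = GBFH/A/- → run G
t=11: L0/L1/L2 = BFH/AG/- → run B
t=12: L0/L1/L2 = BFH/AG/- → run B
t=13: L0/L1/L2 = BFH/AG/- → run B
t=14: L0/L1/L2 = FH/AGB/- → run F
t=15: L0/L1/L2 = FH/AGB/- → run F
t=16: L0/L1/L2 = FH/AGB/- → run F
t=17: L0/L1/L2 = H/AGB/- → run H
t=18: L0/L1/L2 = H/AGB/- → run H
t=19: L0/L1/L2 = H/AGB/- → run H
t=20: L0/L1/L2 = -/AGBH/- → run A
t=21: L0/L1/L2 = -/AGBH/- → run A
t=22: L0/L1/L2 = -/GBH/- → run G
t=23: L0/L1/L2 = -/GBH/- → run G
t=24: L0/L1/L2 = -/GBH/- → run G
t=25: L0/L1/L2 = -/GBH/- → run G
t=26: L0/L1/L2 = -/BH/- → run B
t=27: L0/L1/L2 = -/BH/- → run B
t=28: L0/L1/L2 = -/H/- → run H
t=29: L0/L1/L2 = -/H/- → run H
t=30: L0/L1/L2 = -/H/- → run H
t=31: L0/L1/L2 = -/H/- → run H
t=32: (idle)
t=33: (idle)
t=34: (idle)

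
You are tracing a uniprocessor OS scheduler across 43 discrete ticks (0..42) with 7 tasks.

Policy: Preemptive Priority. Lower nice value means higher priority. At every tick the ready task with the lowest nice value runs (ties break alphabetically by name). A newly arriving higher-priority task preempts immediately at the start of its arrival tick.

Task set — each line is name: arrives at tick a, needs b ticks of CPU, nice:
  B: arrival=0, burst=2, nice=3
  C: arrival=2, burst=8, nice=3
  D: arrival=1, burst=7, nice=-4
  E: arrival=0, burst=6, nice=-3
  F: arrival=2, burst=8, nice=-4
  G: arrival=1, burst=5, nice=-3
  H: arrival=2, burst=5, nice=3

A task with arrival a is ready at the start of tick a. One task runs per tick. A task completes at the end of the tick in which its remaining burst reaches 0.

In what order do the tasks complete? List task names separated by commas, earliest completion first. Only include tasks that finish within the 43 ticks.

completion order = D, F, E, G, B, C, H

t=0: ready={B,E} → run E
t=1: ready={B,D,E,G} → run D
t=2: ready={B,C,D,E,F,G,H} → run D
t=3: ready={B,C,D,E,F,G,H} → run D
t=4: ready={B,C,D,E,F,G,H} → run D
t=5: ready={B,C,D,E,F,G,H} → run D
t=6: ready={B,C,D,E,F,G,H} → run D
t=7: ready={B,C,D,E,F,G,H} → run D
t=8: ready={B,C,E,F,G,H} → run F
t=9: ready={B,C,E,F,G,H} → run F
t=10: ready={B,C,E,F,G,H} → run F
t=11: ready={B,C,E,F,G,H} → run F
t=12: ready={B,C,E,F,G,H} → run F
t=13: ready={B,C,E,F,G,H} → run F
t=14: ready={B,C,E,F,G,H} → run F
t=15: ready={B,C,E,F,G,H} → run F
t=16: ready={B,C,E,G,H} → run E
t=17: ready={B,C,E,G,H} → run E
t=18: ready={B,C,E,G,H} → run E
t=19: ready={B,C,E,G,H} → run E
t=20: ready={B,C,E,G,H} → run E
t=21: ready={B,C,G,H} → run G
t=22: ready={B,C,G,H} → run G
t=23: ready={B,C,G,H} → run G
t=24: ready={B,C,G,H} → run G
t=25: ready={B,C,G,H} → run G
t=26: ready={B,C,H} → run B
t=27: ready={B,C,H} → run B
t=28: ready={C,H} → run C
t=29: ready={C,H} → run C
t=30: ready={C,H} → run C
t=31: ready={C,H} → run C
t=32: ready={C,H} → run C
t=33: ready={C,H} → run C
t=34: ready={C,H} → run C
t=35: ready={C,H} → run C
t=36: ready={H} → run H
t=37: ready={H} → run H
t=38: ready={H} → run H
t=39: ready={H} → run H
t=40: ready={H} → run H
t=41: (idle)
t=42: (idle)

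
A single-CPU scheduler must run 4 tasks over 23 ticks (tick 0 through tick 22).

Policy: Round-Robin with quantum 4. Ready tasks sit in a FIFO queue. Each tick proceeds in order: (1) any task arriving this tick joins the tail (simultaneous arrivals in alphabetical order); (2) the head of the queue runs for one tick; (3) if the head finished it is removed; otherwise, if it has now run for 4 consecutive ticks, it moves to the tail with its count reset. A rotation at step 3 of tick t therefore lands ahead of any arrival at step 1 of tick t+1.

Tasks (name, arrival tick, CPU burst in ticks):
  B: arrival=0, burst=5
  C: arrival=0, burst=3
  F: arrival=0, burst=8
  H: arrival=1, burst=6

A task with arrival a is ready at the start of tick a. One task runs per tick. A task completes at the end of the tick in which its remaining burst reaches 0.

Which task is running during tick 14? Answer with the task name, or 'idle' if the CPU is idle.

t=0: queue=[B,C,F] q_used=0 → run B
t=1: queue=[B,C,F,H] q_used=1 → run B
t=2: queue=[B,C,F,H] q_used=2 → run B
t=3: queue=[B,C,F,H] q_used=3 → run B
t=4: queue=[C,F,H,B] q_used=0 → run C
t=5: queue=[C,F,H,B] q_used=1 → run C
t=6: queue=[C,F,H,B] q_used=2 → run C
t=7: queue=[F,H,B] q_used=0 → run F
t=8: queue=[F,H,B] q_used=1 → run F
t=9: queue=[F,H,B] q_used=2 → run F
t=10: queue=[F,H,B] q_used=3 → run F
t=11: queue=[H,B,F] q_used=0 → run H
t=12: queue=[H,B,F] q_used=1 → run H
t=13: queue=[H,B,F] q_used=2 → run H
t=14: queue=[H,B,F] q_used=3 → run H
t=15: queue=[B,F,H] q_used=0 → run B
t=16: queue=[F,H] q_used=0 → run F
t=17: queue=[F,H] q_used=1 → run F
t=18: queue=[F,H] q_used=2 → run F
t=19: queue=[F,H] q_used=3 → run F
t=20: queue=[H] q_used=0 → run H
t=21: queue=[H] q_used=1 → run H
t=22: (idle)

running at tick 14 = H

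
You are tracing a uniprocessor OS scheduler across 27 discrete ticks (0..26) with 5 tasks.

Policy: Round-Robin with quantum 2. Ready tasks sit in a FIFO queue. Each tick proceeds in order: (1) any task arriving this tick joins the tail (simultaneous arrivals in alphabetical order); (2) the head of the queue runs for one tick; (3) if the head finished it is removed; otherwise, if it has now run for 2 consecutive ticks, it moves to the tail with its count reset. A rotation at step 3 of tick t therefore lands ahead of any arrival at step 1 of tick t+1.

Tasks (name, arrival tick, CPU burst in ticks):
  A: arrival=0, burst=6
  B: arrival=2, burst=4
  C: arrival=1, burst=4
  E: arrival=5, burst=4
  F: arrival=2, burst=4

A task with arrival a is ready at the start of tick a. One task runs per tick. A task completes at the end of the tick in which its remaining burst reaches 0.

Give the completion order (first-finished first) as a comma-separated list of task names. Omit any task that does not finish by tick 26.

completion order = C, A, B, F, E

t=0: queue=[A] q_used=0 → run A
t=1: queue=[A,C] q_used=1 → run A
t=2: queue=[C,A,B,F] q_used=0 → run C
t=3: queue=[C,A,B,F] q_used=1 → run C
t=4: queue=[A,B,F,C] q_used=0 → run A
t=5: queue=[A,B,F,C,E] q_used=1 → run A
t=6: queue=[B,F,C,E,A] q_used=0 → run B
t=7: queue=[B,F,C,E,A] q_used=1 → run B
t=8: queue=[F,C,E,A,B] q_used=0 → run F
t=9: queue=[F,C,E,A,B] q_used=1 → run F
t=10: queue=[C,E,A,B,F] q_used=0 → run C
t=11: queue=[C,E,A,B,F] q_used=1 → run C
t=12: queue=[E,A,B,F] q_used=0 → run E
t=13: queue=[E,A,B,F] q_used=1 → run E
t=14: queue=[A,B,F,E] q_used=0 → run A
t=15: queue=[A,B,F,E] q_used=1 → run A
t=16: queue=[B,F,E] q_used=0 → run B
t=17: queue=[B,F,E] q_used=1 → run B
t=18: queue=[F,E] q_used=0 → run F
t=19: queue=[F,E] q_used=1 → run F
t=20: queue=[E] q_used=0 → run E
t=21: queue=[E] q_used=1 → run E
t=22: (idle)
t=23: (idle)
t=24: (idle)
t=25: (idle)
t=26: (idle)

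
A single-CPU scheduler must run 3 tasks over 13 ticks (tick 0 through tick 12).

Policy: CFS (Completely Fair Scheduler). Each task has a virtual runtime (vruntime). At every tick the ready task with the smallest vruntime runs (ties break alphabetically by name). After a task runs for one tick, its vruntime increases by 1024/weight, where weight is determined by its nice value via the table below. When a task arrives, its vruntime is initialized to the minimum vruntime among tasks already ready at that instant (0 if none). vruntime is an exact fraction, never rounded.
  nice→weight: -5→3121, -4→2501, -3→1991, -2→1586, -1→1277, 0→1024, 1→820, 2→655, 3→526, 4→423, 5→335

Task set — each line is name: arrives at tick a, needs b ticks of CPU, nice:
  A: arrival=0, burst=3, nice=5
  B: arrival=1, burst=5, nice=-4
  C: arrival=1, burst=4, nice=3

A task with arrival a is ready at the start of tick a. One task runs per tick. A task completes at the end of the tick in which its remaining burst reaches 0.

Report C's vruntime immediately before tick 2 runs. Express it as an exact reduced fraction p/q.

vruntime(C, start of tick 2) = 1024/335

t=0: vr[A=0] → run A
t=1: vr[A=1024/335 B=1024/335 C=1024/335] → run A
t=2: vr[A=2048/335 B=1024/335 C=1024/335] → run B
t=3: vr[A=2048/335 B=2904064/837835 C=1024/335] → run C
t=4: vr[A=2048/335 B=2904064/837835 C=440832/88105] → run B
t=5: vr[A=2048/335 B=3247104/837835 C=440832/88105] → run B
t=6: vr[A=2048/335 B=3590144/837835 C=440832/88105] → run B
t=7: vr[A=2048/335 B=3933184/837835 C=440832/88105] → run B
t=8: vr[A=2048/335 C=440832/88105] → run C
t=9: vr[A=2048/335 C=612352/88105] → run A
t=10: vr[C=612352/88105] → run C
t=11: vr[C=783872/88105] → run C
t=12: (idle)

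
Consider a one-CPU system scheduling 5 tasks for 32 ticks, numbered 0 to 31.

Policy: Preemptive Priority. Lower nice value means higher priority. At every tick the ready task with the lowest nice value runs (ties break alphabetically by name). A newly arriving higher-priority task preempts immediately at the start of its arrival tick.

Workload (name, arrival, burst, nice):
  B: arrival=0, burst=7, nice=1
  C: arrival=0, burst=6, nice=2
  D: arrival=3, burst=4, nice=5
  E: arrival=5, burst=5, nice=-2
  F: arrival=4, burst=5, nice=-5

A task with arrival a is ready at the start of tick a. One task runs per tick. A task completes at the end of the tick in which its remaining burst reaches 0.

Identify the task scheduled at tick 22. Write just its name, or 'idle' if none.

t=0: ready={B,C} → run B
t=1: ready={B,C} → run B
t=2: ready={B,C} → run B
t=3: ready={B,C,D} → run B
t=4: ready={B,C,D,F} → run F
t=5: ready={B,C,D,E,F} → run F
t=6: ready={B,C,D,E,F} → run F
t=7: ready={B,C,D,E,F} → run F
t=8: ready={B,C,D,E,F} → run F
t=9: ready={B,C,D,E} → run E
t=10: ready={B,C,D,E} → run E
t=11: ready={B,C,D,E} → run E
t=12: ready={B,C,D,E} → run E
t=13: ready={B,C,D,E} → run E
t=14: ready={B,C,D} → run B
t=15: ready={B,C,D} → run B
t=16: ready={B,C,D} → run B
t=17: ready={C,D} → run C
t=18: ready={C,D} → run C
t=19: ready={C,D} → run C
t=20: ready={C,D} → run C
t=21: ready={C,D} → run C
t=22: ready={C,D} → run C
t=23: ready={D} → run D
t=24: ready={D} → run D
t=25: ready={D} → run D
t=26: ready={D} → run D
t=27: (idle)
t=28: (idle)
t=29: (idle)
t=30: (idle)
t=31: (idle)

running at tick 22 = C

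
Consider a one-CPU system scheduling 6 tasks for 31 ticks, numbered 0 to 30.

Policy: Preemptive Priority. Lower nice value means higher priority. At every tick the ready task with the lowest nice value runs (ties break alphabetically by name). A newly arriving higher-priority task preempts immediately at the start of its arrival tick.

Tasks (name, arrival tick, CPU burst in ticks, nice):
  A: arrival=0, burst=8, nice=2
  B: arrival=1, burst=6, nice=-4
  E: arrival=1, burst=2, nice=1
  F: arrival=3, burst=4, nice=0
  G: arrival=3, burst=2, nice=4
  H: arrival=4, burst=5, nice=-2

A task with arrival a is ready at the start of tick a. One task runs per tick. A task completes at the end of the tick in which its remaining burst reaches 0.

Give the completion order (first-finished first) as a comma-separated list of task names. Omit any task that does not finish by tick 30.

t=0: ready={A} → run A
t=1: ready={A,B,E} → run B
t=2: ready={A,B,E} → run B
t=3: ready={A,B,E,F,G} → run B
t=4: ready={A,B,E,F,G,H} → run B
t=5: ready={A,B,E,F,G,H} → run B
t=6: ready={A,B,E,F,G,H} → run B
t=7: ready={A,E,F,G,H} → run H
t=8: ready={A,E,F,G,H} → run H
t=9: ready={A,E,F,G,H} → run H
t=10: ready={A,E,F,G,H} → run H
t=11: ready={A,E,F,G,H} → run H
t=12: ready={A,E,F,G} → run F
t=13: ready={A,E,F,G} → run F
t=14: ready={A,E,F,G} → run F
t=15: ready={A,E,F,G} → run F
t=16: ready={A,E,G} → run E
t=17: ready={A,E,G} → run E
t=18: ready={A,G} → run A
t=19: ready={A,G} → run A
t=20: ready={A,G} → run A
t=21: ready={A,G} → run A
t=22: ready={A,G} → run A
t=23: ready={A,G} → run A
t=24: ready={A,G} → run A
t=25: ready={G} → run G
t=26: ready={G} → run G
t=27: (idle)
t=28: (idle)
t=29: (idle)
t=30: (idle)

completion order = B, H, F, E, A, G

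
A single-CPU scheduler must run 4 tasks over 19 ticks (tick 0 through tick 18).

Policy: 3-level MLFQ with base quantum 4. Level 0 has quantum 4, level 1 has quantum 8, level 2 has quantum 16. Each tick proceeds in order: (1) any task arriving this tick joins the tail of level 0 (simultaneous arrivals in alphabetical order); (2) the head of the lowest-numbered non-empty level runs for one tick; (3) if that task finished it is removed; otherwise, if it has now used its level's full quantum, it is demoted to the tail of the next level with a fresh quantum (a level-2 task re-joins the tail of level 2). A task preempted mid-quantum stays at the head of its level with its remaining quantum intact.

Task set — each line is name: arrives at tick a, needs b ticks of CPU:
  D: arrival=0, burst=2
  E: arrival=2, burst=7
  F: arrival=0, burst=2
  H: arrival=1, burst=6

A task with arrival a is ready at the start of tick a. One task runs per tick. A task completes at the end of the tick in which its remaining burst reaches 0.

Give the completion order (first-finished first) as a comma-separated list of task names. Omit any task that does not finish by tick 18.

completion order = D, F, H, E

t=0: L0/L1/L2 = DF/-/- → run D
t=1: L0/L1/L2 = DFH/-/- → run D
t=2: L0/L1/L2 = FHE/-/- → run F
t=3: L0/L1/L2 = FHE/-/- → run F
t=4: L0/L1/L2 = HE/-/- → run H
t=5: L0/L1/L2 = HE/-/- → run H
t=6: L0/L1/L2 = HE/-/- → run H
t=7: L0/L1/L2 = HE/-/- → run H
t=8: L0/L1/L2 = E/H/- → run E
t=9: L0/L1/L2 = E/H/- → run E
t=10: L0/L1/L2 = E/H/- → run E
t=11: L0/L1/L2 = E/H/- → run E
t=12: L0/L1/L2 = -/HE/- → run H
t=13: L0/L1/L2 = -/HE/- → run H
t=14: L0/L1/L2 = -/E/- → run E
t=15: L0/L1/L2 = -/E/- → run E
t=16: L0/L1/L2 = -/E/- → run E
t=17: (idle)
t=18: (idle)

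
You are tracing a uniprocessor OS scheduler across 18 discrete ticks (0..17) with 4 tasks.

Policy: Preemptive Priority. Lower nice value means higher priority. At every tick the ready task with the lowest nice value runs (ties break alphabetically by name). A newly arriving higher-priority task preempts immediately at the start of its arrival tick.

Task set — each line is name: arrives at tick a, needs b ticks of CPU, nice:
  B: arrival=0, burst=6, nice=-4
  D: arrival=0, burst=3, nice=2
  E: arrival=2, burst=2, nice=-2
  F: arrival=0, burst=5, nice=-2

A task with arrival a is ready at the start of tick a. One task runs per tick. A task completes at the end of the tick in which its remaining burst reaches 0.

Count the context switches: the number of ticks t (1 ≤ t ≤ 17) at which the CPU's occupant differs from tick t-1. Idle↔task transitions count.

context switches = 4

t=0: ready={B,D,F} → run B
t=1: ready={B,D,F} → run B
t=2: ready={B,D,E,F} → run B
t=3: ready={B,D,E,F} → run B
t=4: ready={B,D,E,F} → run B
t=5: ready={B,D,E,F} → run B
t=6: ready={D,E,F} → run E
t=7: ready={D,E,F} → run E
t=8: ready={D,F} → run F
t=9: ready={D,F} → run F
t=10: ready={D,F} → run F
t=11: ready={D,F} → run F
t=12: ready={D,F} → run F
t=13: ready={D} → run D
t=14: ready={D} → run D
t=15: ready={D} → run D
t=16: (idle)
t=17: (idle)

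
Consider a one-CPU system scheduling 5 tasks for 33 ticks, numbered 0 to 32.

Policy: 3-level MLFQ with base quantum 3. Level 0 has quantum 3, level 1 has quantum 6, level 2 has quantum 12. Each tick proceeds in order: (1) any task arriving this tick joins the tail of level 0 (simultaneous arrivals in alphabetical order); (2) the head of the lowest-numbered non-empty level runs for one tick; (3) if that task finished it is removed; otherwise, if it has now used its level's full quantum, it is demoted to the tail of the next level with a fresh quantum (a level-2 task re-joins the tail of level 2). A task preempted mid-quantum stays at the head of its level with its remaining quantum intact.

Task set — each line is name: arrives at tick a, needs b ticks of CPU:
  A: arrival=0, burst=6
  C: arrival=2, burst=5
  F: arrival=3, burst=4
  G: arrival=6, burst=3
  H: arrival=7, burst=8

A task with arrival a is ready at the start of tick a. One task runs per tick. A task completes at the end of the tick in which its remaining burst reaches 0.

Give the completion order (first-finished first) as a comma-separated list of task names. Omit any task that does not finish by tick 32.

completion order = G, A, C, F, H

t=0: L0/L1/L2 = A/-/- → run A
t=1: L0/L1/L2 = A/-/- → run A
t=2: L0/L1/L2 = AC/-/- → run A
t=3: L0/L1/L2 = CF/A/- → run C
t=4: L0/L1/L2 = CF/A/- → run C
t=5: L0/L1/L2 = CF/A/- → run C
t=6: L0/L1/L2 = FG/AC/- → run F
t=7: L0/L1/L2 = FGH/AC/- → run F
t=8: L0/L1/L2 = FGH/AC/- → run F
t=9: L0/L1/L2 = GH/ACF/- → run G
t=10: L0/L1/L2 = GH/ACF/- → run G
t=11: L0/L1/L2 = GH/ACF/- → run G
t=12: L0/L1/L2 = H/ACF/- → run H
t=13: L0/L1/L2 = H/ACF/- → run H
t=14: L0/L1/L2 = H/ACF/- → run H
t=15: L0/L1/L2 = -/ACFH/- → run A
t=16: L0/L1/L2 = -/ACFH/- → run A
t=17: L0/L1/L2 = -/ACFH/- → run A
t=18: L0/L1/L2 = -/CFH/- → run C
t=19: L0/L1/L2 = -/CFH/- → run C
t=20: L0/L1/L2 = -/FH/- → run F
t=21: L0/L1/L2 = -/H/- → run H
t=22: L0/L1/L2 = -/H/- → run H
t=23: L0/L1/L2 = -/H/- → run H
t=24: L0/L1/L2 = -/H/- → run H
t=25: L0/L1/L2 = -/H/- → run H
t=26: (idle)
t=27: (idle)
t=28: (idle)
t=29: (idle)
t=30: (idle)
t=31: (idle)
t=32: (idle)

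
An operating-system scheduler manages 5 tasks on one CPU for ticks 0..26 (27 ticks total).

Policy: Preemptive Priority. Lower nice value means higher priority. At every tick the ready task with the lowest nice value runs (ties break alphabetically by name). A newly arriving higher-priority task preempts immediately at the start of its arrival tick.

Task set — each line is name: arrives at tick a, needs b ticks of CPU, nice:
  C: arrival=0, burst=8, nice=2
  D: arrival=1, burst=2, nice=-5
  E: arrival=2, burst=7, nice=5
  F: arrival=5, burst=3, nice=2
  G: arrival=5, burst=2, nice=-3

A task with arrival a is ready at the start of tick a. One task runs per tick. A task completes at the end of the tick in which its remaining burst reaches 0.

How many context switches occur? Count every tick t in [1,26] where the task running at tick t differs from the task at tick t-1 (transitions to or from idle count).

t=0: ready={C} → run C
t=1: ready={C,D} → run D
t=2: ready={C,D,E} → run D
t=3: ready={C,E} → run C
t=4: ready={C,E} → run C
t=5: ready={C,E,F,G} → run G
t=6: ready={C,E,F,G} → run G
t=7: ready={C,E,F} → run C
t=8: ready={C,E,F} → run C
t=9: ready={C,E,F} → run C
t=10: ready={C,E,F} → run C
t=11: ready={C,E,F} → run C
t=12: ready={E,F} → run F
t=13: ready={E,F} → run F
t=14: ready={E,F} → run F
t=15: ready={E} → run E
t=16: ready={E} → run E
t=17: ready={E} → run E
t=18: ready={E} → run E
t=19: ready={E} → run E
t=20: ready={E} → run E
t=21: ready={E} → run E
t=22: (idle)
t=23: (idle)
t=24: (idle)
t=25: (idle)
t=26: (idle)

context switches = 7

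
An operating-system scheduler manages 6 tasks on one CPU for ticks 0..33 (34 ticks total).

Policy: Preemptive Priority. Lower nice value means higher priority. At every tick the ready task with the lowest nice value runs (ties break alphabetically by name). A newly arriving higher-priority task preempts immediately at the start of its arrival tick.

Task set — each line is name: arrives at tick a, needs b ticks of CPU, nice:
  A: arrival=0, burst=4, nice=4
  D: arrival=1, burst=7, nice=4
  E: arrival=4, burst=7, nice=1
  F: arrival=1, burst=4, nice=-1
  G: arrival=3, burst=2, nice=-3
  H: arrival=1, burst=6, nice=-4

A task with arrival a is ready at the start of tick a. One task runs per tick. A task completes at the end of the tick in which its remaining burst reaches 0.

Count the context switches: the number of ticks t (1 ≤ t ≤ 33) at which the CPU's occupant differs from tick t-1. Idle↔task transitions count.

context switches = 7

t=0: ready={A} → run A
t=1: ready={A,D,F,H} → run H
t=2: ready={A,D,F,H} → run H
t=3: ready={A,D,F,G,H} → run H
t=4: ready={A,D,E,F,G,H} → run H
t=5: ready={A,D,E,F,G,H} → run H
t=6: ready={A,D,E,F,G,H} → run H
t=7: ready={A,D,E,F,G} → run G
t=8: ready={A,D,E,F,G} → run G
t=9: ready={A,D,E,F} → run F
t=10: ready={A,D,E,F} → run F
t=11: ready={A,D,E,F} → run F
t=12: ready={A,D,E,F} → run F
t=13: ready={A,D,E} → run E
t=14: ready={A,D,E} → run E
t=15: ready={A,D,E} → run E
t=16: ready={A,D,E} → run E
t=17: ready={A,D,E} → run E
t=18: ready={A,D,E} → run E
t=19: ready={A,D,E} → run E
t=20: ready={A,D} → run A
t=21: ready={A,D} → run A
t=22: ready={A,D} → run A
t=23: ready={D} → run D
t=24: ready={D} → run D
t=25: ready={D} → run D
t=26: ready={D} → run D
t=27: ready={D} → run D
t=28: ready={D} → run D
t=29: ready={D} → run D
t=30: (idle)
t=31: (idle)
t=32: (idle)
t=33: (idle)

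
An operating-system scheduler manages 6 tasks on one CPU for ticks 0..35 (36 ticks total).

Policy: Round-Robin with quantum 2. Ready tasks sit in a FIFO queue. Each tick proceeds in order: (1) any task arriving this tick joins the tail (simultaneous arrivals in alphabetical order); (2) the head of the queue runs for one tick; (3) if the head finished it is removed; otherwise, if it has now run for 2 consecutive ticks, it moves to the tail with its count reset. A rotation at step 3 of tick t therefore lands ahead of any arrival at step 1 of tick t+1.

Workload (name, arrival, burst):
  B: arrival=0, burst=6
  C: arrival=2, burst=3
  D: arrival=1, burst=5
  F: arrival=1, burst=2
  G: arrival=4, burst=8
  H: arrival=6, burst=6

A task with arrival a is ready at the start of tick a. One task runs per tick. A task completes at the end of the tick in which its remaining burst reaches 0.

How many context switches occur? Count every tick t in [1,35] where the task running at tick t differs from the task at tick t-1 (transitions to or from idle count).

context switches = 16

t=0: queue=[B] q_used=0 → run B
t=1: queue=[B,D,F] q_used=1 → run B
t=2: queue=[D,F,B,C] q_used=0 → run D
t=3: queue=[D,F,B,C] q_used=1 → run D
t=4: queue=[F,B,C,D,G] q_used=0 → run F
t=5: queue=[F,B,C,D,G] q_used=1 → run F
t=6: queue=[B,C,D,G,H] q_used=0 → run B
t=7: queue=[B,C,D,G,H] q_used=1 → run B
t=8: queue=[C,D,G,H,B] q_used=0 → run C
t=9: queue=[C,D,G,H,B] q_used=1 → run C
t=10: queue=[D,G,H,B,C] q_used=0 → run D
t=11: queue=[D,G,H,B,C] q_used=1 → run D
t=12: queue=[G,H,B,C,D] q_used=0 → run G
t=13: queue=[G,H,B,C,D] q_used=1 → run G
t=14: queue=[H,B,C,D,G] q_used=0 → run H
t=15: queue=[H,B,C,D,G] q_used=1 → run H
t=16: queue=[B,C,D,G,H] q_used=0 → run B
t=17: queue=[B,C,D,G,H] q_used=1 → run B
t=18: queue=[C,D,G,H] q_used=0 → run C
t=19: queue=[D,G,H] q_used=0 → run D
t=20: queue=[G,H] q_used=0 → run G
t=21: queue=[G,H] q_used=1 → run G
t=22: queue=[H,G] q_used=0 → run H
t=23: queue=[H,G] q_used=1 → run H
t=24: queue=[G,H] q_used=0 → run G
t=25: queue=[G,H] q_used=1 → run G
t=26: queue=[H,G] q_used=0 → run H
t=27: queue=[H,G] q_used=1 → run H
t=28: queue=[G] q_used=0 → run G
t=29: queue=[G] q_used=1 → run G
t=30: (idle)
t=31: (idle)
t=32: (idle)
t=33: (idle)
t=34: (idle)
t=35: (idle)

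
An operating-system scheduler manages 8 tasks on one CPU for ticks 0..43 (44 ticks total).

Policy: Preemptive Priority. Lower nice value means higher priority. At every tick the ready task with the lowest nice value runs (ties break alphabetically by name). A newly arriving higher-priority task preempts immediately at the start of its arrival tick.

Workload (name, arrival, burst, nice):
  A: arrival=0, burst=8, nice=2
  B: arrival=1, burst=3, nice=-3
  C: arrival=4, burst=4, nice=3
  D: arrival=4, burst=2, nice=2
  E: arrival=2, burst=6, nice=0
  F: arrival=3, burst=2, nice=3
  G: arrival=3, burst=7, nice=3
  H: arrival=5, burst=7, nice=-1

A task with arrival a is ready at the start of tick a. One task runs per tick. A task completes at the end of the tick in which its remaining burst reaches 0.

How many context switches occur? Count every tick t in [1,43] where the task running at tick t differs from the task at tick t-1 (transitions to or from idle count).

context switches = 10

t=0: ready={A} → run A
t=1: ready={A,B} → run B
t=2: ready={A,B,E} → run B
t=3: ready={A,B,E,F,G} → run B
t=4: ready={A,C,D,E,F,G} → run E
t=5: ready={A,C,D,E,F,G,H} → run H
t=6: ready={A,C,D,E,F,G,H} → run H
t=7: ready={A,C,D,E,F,G,H} → run H
t=8: ready={A,C,D,E,F,G,H} → run H
t=9: ready={A,C,D,E,F,G,H} → run H
t=10: ready={A,C,D,E,F,G,H} → run H
t=11: ready={A,C,D,E,F,G,H} → run H
t=12: ready={A,C,D,E,F,G} → run E
t=13: ready={A,C,D,E,F,G} → run E
t=14: ready={A,C,D,E,F,G} → run E
t=15: ready={A,C,D,E,F,G} → run E
t=16: ready={A,C,D,E,F,G} → run E
t=17: ready={A,C,D,F,G} → run A
t=18: ready={A,C,D,F,G} → run A
t=19: ready={A,C,D,F,G} → run A
t=20: ready={A,C,D,F,G} → run A
t=21: ready={A,C,D,F,G} → run A
t=22: ready={A,C,D,F,G} → run A
t=23: ready={A,C,D,F,G} → run A
t=24: ready={C,D,F,G} → run D
t=25: ready={C,D,F,G} → run D
t=26: ready={C,F,G} → run C
t=27: ready={C,F,G} → run C
t=28: ready={C,F,G} → run C
t=29: ready={C,F,G} → run C
t=30: ready={F,G} → run F
t=31: ready={F,G} → run F
t=32: ready={G} → run G
t=33: ready={G} → run G
t=34: ready={G} → run G
t=35: ready={G} → run G
t=36: ready={G} → run G
t=37: ready={G} → run G
t=38: ready={G} → run G
t=39: (idle)
t=40: (idle)
t=41: (idle)
t=42: (idle)
t=43: (idle)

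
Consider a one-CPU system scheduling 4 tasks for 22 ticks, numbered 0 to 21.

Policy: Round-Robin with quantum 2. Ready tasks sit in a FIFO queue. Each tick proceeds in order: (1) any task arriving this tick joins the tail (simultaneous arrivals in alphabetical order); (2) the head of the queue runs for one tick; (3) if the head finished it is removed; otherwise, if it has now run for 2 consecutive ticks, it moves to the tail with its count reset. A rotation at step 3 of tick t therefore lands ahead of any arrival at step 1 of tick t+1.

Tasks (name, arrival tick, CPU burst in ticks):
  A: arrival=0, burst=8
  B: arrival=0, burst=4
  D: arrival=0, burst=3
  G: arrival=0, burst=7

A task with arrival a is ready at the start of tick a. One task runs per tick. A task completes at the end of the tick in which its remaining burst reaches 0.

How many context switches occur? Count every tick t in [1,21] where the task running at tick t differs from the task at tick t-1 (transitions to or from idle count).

context switches = 11

t=0: queue=[A,B,D,G] q_used=0 → run A
t=1: queue=[A,B,D,G] q_used=1 → run A
t=2: queue=[B,D,G,A] q_used=0 → run B
t=3: queue=[B,D,G,A] q_used=1 → run B
t=4: queue=[D,G,A,B] q_used=0 → run D
t=5: queue=[D,G,A,B] q_used=1 → run D
t=6: queue=[G,A,B,D] q_used=0 → run G
t=7: queue=[G,A,B,D] q_used=1 → run G
t=8: queue=[A,B,D,G] q_used=0 → run A
t=9: queue=[A,B,D,G] q_used=1 → run A
t=10: queue=[B,D,G,A] q_used=0 → run B
t=11: queue=[B,D,G,A] q_used=1 → run B
t=12: queue=[D,G,A] q_used=0 → run D
t=13: queue=[G,A] q_used=0 → run G
t=14: queue=[G,A] q_used=1 → run G
t=15: queue=[A,G] q_used=0 → run A
t=16: queue=[A,G] q_used=1 → run A
t=17: queue=[G,A] q_used=0 → run G
t=18: queue=[G,A] q_used=1 → run G
t=19: queue=[A,G] q_used=0 → run A
t=20: queue=[A,G] q_used=1 → run A
t=21: queue=[G] q_used=0 → run G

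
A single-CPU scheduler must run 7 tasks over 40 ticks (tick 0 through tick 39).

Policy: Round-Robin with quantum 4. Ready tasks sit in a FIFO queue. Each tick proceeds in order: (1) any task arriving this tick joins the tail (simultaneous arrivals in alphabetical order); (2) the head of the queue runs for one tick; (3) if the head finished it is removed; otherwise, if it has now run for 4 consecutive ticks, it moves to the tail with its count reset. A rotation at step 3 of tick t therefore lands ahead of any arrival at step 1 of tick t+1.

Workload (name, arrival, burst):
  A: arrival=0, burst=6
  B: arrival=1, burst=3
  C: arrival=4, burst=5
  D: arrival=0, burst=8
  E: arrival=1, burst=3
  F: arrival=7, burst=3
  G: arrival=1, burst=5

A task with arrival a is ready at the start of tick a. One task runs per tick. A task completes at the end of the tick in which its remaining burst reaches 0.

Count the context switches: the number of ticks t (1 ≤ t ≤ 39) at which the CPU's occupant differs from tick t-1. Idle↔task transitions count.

t=0: queue=[A,D] q_used=0 → run A
t=1: queue=[A,D,B,E,G] q_used=1 → run A
t=2: queue=[A,D,B,E,G] q_used=2 → run A
t=3: queue=[A,D,B,E,G] q_used=3 → run A
t=4: queue=[D,B,E,G,A,C] q_used=0 → run D
t=5: queue=[D,B,E,G,A,C] q_used=1 → run D
t=6: queue=[D,B,E,G,A,C] q_used=2 → run D
t=7: queue=[D,B,E,G,A,C,F] q_used=3 → run D
t=8: queue=[B,E,G,A,C,F,D] q_used=0 → run B
t=9: queue=[B,E,G,A,C,F,D] q_used=1 → run B
t=10: queue=[B,E,G,A,C,F,D] q_used=2 → run B
t=11: queue=[E,G,A,C,F,D] q_used=0 → run E
t=12: queue=[E,G,A,C,F,D] q_used=1 → run E
t=13: queue=[E,G,A,C,F,D] q_used=2 → run E
t=14: queue=[G,A,C,F,D] q_used=0 → run G
t=15: queue=[G,A,C,F,D] q_used=1 → run G
t=16: queue=[G,A,C,F,D] q_used=2 → run G
t=17: queue=[G,A,C,F,D] q_used=3 → run G
t=18: queue=[A,C,F,D,G] q_used=0 → run A
t=19: queue=[A,C,F,D,G] q_used=1 → run A
t=20: queue=[C,F,D,G] q_used=0 → run C
t=21: queue=[C,F,D,G] q_used=1 → run C
t=22: queue=[C,F,D,G] q_used=2 → run C
t=23: queue=[C,F,D,G] q_used=3 → run C
t=24: queue=[F,D,G,C] q_used=0 → run F
t=25: queue=[F,D,G,C] q_used=1 → run F
t=26: queue=[F,D,G,C] q_used=2 → run F
t=27: queue=[D,G,C] q_used=0 → run D
t=28: queue=[D,G,C] q_used=1 → run D
t=29: queue=[D,G,C] q_used=2 → run D
t=30: queue=[D,G,C] q_used=3 → run D
t=31: queue=[G,C] q_used=0 → run G
t=32: queue=[C] q_used=0 → run C
t=33: (idle)
t=34: (idle)
t=35: (idle)
t=36: (idle)
t=37: (idle)
t=38: (idle)
t=39: (idle)

context switches = 11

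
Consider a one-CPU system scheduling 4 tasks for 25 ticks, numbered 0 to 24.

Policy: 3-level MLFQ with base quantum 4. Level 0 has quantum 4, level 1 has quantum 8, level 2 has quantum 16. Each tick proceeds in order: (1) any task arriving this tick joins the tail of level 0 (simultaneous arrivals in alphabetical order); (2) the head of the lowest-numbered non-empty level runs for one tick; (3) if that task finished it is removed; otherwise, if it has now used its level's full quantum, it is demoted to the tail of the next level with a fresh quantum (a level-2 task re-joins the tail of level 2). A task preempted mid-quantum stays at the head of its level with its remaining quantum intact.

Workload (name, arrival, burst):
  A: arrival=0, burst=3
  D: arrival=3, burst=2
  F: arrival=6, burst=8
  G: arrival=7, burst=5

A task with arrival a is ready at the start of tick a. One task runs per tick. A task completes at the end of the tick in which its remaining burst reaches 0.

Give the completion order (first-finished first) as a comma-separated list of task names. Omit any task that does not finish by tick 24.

completion order = A, D, F, G

t=0: L0/L1/L2 = A/-/- → run A
t=1: L0/L1/L2 = A/-/- → run A
t=2: L0/L1/L2 = A/-/- → run A
t=3: L0/L1/L2 = D/-/- → run D
t=4: L0/L1/L2 = D/-/- → run D
t=5: (idle)
t=6: L0/L1/L2 = F/-/- → run F
t=7: L0/L1/L2 = FG/-/- → run F
t=8: L0/L1/L2 = FG/-/- → run F
t=9: L0/L1/L2 = FG/-/- → run F
t=10: L0/L1/L2 = G/F/- → run G
t=11: L0/L1/L2 = G/F/- → run G
t=12: L0/L1/L2 = G/F/- → run G
t=13: L0/L1/L2 = G/F/- → run G
t=14: L0/L1/L2 = -/FG/- → run F
t=15: L0/L1/L2 = -/FG/- → run F
t=16: L0/L1/L2 = -/FG/- → run F
t=17: L0/L1/L2 = -/FG/- → run F
t=18: L0/L1/L2 = -/G/- → run G
t=19: (idle)
t=20: (idle)
t=21: (idle)
t=22: (idle)
t=23: (idle)
t=24: (idle)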